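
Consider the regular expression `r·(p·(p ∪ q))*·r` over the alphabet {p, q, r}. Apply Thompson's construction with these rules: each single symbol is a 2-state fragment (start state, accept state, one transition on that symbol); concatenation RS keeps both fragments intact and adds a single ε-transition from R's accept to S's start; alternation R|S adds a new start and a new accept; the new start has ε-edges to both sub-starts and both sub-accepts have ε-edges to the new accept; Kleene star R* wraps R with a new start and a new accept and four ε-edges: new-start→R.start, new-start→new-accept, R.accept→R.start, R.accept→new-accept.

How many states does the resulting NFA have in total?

14

Recursing over subexpressions:
Each of the 5 symbol leaves contributes a 2-state fragment.
  p ∪ q : 6 states
  p·(p ∪ q) : 8 states
  (p·(p ∪ q))* : 10 states
  r·(p·(p ∪ q))*·r : 14 states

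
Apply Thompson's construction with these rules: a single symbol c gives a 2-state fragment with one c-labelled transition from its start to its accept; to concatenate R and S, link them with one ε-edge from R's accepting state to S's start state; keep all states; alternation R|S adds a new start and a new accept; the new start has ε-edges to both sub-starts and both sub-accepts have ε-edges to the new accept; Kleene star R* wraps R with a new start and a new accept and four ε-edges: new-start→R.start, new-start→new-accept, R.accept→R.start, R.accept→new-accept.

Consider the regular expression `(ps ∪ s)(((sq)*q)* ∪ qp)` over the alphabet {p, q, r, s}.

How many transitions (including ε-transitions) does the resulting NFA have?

29

Bottom-up over the parse tree:
Each of the 8 symbol leaves contributes 1 transition (1 symbol, 0 ε).
  ps → 3 transitions (2 symbol, 1 ε)
  ps ∪ s → 8 transitions (3 symbol, 5 ε)
  sq → 3 transitions (2 symbol, 1 ε)
  (sq)* → 7 transitions (2 symbol, 5 ε)
  (sq)*q → 9 transitions (3 symbol, 6 ε)
  ((sq)*q)* → 13 transitions (3 symbol, 10 ε)
  qp → 3 transitions (2 symbol, 1 ε)
  ((sq)*q)* ∪ qp → 20 transitions (5 symbol, 15 ε)
  (ps ∪ s)(((sq)*q)* ∪ qp) → 29 transitions (8 symbol, 21 ε)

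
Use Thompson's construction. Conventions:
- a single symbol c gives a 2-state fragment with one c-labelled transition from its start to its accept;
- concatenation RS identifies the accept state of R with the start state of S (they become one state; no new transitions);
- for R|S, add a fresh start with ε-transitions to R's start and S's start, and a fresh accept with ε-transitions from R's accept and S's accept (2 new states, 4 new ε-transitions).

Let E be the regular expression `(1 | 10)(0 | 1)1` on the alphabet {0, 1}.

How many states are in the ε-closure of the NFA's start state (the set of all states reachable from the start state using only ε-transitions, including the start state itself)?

Work bottom-up. For each fragment F, track |ε-closure(F.start)| and whether F's accept lies in that closure (i.e. whether F accepts ε). A single-symbol fragment has closure size 1 and does not accept ε.
  10 — |ε-closure| equals the left operand's closure size = 1 (its accept is not ε-reachable, so the closure stops there)
  1 | 10 — new start ε-reaches every alternative's start; none of them accept ε, so the new accept is not reached: |ε-closure| = 1 + 1 + 1 = 3
  0 | 1 — |ε-closure| = 1 + 1 + 1 = 3 (the new accept is not ε-reachable since no branch accepts ε)
  (1 | 10)(0 | 1)1 — |ε-closure| equals the left operand's closure size = 3 (its accept is not ε-reachable, so the closure stops there)

3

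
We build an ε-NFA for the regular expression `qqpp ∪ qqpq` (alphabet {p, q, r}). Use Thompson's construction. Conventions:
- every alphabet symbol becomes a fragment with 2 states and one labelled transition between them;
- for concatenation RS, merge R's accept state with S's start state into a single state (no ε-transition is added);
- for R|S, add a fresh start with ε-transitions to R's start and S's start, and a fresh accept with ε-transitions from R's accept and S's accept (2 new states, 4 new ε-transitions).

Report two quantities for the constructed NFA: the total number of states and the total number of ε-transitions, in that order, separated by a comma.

12, 4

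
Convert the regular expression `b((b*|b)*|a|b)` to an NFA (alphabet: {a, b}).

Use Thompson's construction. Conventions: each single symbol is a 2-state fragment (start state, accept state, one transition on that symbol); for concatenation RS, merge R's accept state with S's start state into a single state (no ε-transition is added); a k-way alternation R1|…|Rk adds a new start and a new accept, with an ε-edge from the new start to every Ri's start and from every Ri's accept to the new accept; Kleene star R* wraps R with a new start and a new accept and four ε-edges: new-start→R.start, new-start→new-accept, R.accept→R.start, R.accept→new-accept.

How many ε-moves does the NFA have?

Bottom-up over the parse tree:
Each of the 5 symbol leaves contributes 0 ε-transitions.
  b* — 4 ε-transitions
  b*|b — 8 ε-transitions
  (b*|b)* — 12 ε-transitions
  (b*|b)*|a|b — 18 ε-transitions
  b((b*|b)*|a|b) — 18 ε-transitions

18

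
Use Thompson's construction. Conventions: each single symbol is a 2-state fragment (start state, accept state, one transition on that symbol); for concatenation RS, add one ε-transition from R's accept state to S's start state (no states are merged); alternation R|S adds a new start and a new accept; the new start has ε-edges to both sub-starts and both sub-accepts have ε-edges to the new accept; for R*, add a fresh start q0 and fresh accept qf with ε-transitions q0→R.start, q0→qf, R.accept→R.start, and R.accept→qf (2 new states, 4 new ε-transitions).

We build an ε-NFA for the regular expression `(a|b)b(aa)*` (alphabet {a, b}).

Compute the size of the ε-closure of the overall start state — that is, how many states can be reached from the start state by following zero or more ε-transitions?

3

Let C(F) = |ε-closure(F.start)| within fragment F, and note whether F accepts ε. Symbol fragments have C = 1 and do not accept ε. Then:
  a|b → new start ε-reaches every alternative's start; none of them accept ε, so the new accept is not reached: |closure| = 1 + 1 + 1 = 3
  aa → |closure| equals the left operand's closure size = 1 (its accept is not ε-reachable, so the closure stops there)
  (aa)* → new start has ε-edges to the inner start and to the new accept, so |closure| = 2 + 1 = 3
  (a|b)b(aa)* → same as the first factor's closure: |closure| = 3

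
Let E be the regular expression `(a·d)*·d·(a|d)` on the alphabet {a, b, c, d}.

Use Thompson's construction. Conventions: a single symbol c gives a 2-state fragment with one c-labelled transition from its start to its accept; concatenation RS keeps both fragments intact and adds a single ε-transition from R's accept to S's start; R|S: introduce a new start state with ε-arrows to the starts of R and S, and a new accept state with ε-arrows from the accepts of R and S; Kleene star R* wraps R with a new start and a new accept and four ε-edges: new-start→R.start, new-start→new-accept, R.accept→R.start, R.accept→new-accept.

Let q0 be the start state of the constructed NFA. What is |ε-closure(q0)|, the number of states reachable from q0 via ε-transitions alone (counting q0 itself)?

Compute the ε-closure size of each fragment's start state recursively; a symbol fragment's start has no outgoing ε-edge, so its closure is just itself (size 1).
  a·d — same as the first factor's closure: |closure| = 1
  (a·d)* — the star's fresh start ε-reaches both the body's start and the fresh accept: |closure| = 2 + 1 = 3
  a|d — |closure| = 1 + 1 + 1 = 3 (the new accept is not ε-reachable since no branch accepts ε)
  (a·d)*·d·(a|d) — the left operand accepts ε, so the closure extends into the next operand (via the concat ε-link); |closure| = 3 + 1 = 4

4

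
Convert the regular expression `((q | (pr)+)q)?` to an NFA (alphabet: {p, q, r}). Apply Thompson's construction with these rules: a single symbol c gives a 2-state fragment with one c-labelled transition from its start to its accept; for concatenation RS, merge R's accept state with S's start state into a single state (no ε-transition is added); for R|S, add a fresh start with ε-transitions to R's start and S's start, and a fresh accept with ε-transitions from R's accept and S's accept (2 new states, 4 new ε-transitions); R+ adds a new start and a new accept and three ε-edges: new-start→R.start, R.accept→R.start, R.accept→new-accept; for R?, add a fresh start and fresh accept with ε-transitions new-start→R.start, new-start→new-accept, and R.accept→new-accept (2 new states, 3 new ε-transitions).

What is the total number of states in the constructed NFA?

12

Building bottom-up:
Each of the 4 symbol leaves contributes a 2-state fragment.
  pr — 3 states
  (pr)+ — 5 states
  q | (pr)+ — 9 states
  (q | (pr)+)q — 10 states
  ((q | (pr)+)q)? — 12 states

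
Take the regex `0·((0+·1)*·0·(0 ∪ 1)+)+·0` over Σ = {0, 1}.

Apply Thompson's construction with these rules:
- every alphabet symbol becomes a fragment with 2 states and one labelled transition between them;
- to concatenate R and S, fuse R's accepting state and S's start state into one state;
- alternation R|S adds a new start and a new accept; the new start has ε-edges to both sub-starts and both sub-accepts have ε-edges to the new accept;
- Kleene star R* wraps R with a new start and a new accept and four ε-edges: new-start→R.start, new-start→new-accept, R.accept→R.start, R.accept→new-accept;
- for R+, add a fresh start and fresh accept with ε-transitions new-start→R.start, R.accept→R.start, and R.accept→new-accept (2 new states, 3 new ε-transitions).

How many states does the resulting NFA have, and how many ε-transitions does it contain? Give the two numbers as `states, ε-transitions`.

19, 17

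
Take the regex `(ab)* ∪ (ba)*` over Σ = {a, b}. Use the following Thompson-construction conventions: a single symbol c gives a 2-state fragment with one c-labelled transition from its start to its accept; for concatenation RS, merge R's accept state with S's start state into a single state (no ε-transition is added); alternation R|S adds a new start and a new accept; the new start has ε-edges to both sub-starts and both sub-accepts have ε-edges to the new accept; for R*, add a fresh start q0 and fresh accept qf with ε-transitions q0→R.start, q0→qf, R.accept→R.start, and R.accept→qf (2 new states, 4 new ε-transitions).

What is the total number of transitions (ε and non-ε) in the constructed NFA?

Recursing over subexpressions:
Each of the 4 symbol leaves contributes 1 transition (1 symbol, 0 ε).
  ab = 2 transitions (2 symbol, 0 ε)
  (ab)* = 6 transitions (2 symbol, 4 ε)
  ba = 2 transitions (2 symbol, 0 ε)
  (ba)* = 6 transitions (2 symbol, 4 ε)
  (ab)* ∪ (ba)* = 16 transitions (4 symbol, 12 ε)

16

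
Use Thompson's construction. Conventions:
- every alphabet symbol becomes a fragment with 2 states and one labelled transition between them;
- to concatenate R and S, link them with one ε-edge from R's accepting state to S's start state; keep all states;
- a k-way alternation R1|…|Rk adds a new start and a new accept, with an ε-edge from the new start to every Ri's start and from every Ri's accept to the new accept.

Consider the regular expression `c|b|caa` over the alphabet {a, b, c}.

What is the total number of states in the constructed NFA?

12

Recursing over subexpressions:
Each of the 5 symbol leaves contributes a 2-state fragment.
  caa = 6 states
  c|b|caa = 12 states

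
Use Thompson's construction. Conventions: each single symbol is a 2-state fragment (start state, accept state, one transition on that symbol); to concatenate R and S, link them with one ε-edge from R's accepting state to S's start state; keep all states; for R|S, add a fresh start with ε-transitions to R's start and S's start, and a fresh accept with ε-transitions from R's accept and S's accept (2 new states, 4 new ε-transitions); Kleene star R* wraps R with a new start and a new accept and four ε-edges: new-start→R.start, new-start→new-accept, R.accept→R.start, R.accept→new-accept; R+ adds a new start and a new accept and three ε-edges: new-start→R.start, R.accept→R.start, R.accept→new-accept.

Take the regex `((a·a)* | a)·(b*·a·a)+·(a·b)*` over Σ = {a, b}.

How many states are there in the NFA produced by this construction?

26

Recursing over subexpressions:
Each of the 8 symbol leaves contributes a 2-state fragment.
  a·a = 4 states
  (a·a)* = 6 states
  (a·a)* | a = 10 states
  b* = 4 states
  b*·a·a = 8 states
  (b*·a·a)+ = 10 states
  a·b = 4 states
  (a·b)* = 6 states
  ((a·a)* | a)·(b*·a·a)+·(a·b)* = 26 states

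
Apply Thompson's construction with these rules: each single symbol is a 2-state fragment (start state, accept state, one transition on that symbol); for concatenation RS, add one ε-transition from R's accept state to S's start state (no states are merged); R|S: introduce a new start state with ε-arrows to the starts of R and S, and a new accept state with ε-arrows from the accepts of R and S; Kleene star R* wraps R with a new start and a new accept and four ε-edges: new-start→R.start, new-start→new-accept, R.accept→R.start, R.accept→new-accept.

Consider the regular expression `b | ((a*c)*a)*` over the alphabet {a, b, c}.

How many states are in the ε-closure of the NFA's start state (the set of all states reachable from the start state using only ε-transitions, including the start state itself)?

Work bottom-up. For each fragment F, track |ε-closure(F.start)| and whether F's accept lies in that closure (i.e. whether F accepts ε). A single-symbol fragment has closure size 1 and does not accept ε.
  a* → new start has ε-edges to the inner start and to the new accept, so |ε-closure| = 2 + 1 = 3
  a*c → |ε-closure| = 3 + 1 = 4 (closure spills across the concat boundary because the left factor accepts ε)
  (a*c)* → the star's fresh start ε-reaches both the body's start and the fresh accept: |ε-closure| = 2 + 4 = 6
  (a*c)*a → the left operand accepts ε, so the closure extends into the next operand (via the concat ε-link); |ε-closure| = 6 + 1 = 7
  ((a*c)*a)* → |ε-closure| = 1 (new start) + 7 (body) + 1 (new accept) = 9
  b | ((a*c)*a)* → new start ε-reaches every alternative's start; at least one alternative accepts ε, so the union's new accept is reached too: |ε-closure| = 1 + 1 + 9 + 1 = 12

12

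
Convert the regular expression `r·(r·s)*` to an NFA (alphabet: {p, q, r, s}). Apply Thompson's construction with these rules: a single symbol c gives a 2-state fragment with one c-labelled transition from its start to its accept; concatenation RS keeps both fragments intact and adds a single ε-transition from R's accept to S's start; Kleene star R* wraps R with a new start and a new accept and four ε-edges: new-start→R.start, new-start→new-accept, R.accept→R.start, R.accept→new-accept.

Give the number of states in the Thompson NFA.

Recursing over subexpressions:
Each of the 3 symbol leaves contributes a 2-state fragment.
  r·s → 4 states
  (r·s)* → 6 states
  r·(r·s)* → 8 states

8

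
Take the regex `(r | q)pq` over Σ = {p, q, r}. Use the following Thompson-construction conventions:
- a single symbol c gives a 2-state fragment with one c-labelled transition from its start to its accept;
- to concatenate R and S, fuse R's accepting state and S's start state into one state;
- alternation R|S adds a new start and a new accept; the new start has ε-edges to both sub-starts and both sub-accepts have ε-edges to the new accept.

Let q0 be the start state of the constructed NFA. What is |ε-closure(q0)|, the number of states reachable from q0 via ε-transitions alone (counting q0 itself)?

3

Work bottom-up. For each fragment F, track |ε-closure(F.start)| and whether F's accept lies in that closure (i.e. whether F accepts ε). A single-symbol fragment has closure size 1 and does not accept ε.
  r | q : new start ε-reaches every alternative's start; none of them accept ε, so the new accept is not reached: |ε-closure| = 1 + 1 + 1 = 3
  (r | q)pq : |ε-closure| equals the left operand's closure size = 3 (its accept is not ε-reachable, so the closure stops there)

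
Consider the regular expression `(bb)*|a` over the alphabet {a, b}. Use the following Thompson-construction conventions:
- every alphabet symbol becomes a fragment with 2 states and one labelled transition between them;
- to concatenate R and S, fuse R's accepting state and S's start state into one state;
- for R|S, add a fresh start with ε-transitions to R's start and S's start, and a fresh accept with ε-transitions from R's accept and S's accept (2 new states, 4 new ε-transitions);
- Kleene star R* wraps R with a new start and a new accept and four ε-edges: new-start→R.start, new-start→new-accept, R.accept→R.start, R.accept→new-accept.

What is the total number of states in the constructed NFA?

Per subexpression:
Each of the 3 symbol leaves contributes a 2-state fragment.
  bb = 3 states
  (bb)* = 5 states
  (bb)*|a = 9 states

9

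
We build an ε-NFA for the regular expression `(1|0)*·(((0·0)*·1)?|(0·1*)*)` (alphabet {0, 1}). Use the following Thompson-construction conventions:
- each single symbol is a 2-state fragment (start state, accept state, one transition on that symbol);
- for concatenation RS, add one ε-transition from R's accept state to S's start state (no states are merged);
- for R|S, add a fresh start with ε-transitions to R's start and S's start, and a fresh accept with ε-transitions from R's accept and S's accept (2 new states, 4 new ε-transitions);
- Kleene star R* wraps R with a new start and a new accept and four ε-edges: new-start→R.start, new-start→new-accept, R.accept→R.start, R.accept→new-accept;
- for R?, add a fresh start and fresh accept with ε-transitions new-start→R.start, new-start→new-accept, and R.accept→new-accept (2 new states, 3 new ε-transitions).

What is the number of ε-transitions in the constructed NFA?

31

Bottom-up over the parse tree:
Each of the 7 symbol leaves contributes 0 ε-transitions.
  1|0 → 4 ε-transitions
  (1|0)* → 8 ε-transitions
  0·0 → 1 ε-transition
  (0·0)* → 5 ε-transitions
  (0·0)*·1 → 6 ε-transitions
  ((0·0)*·1)? → 9 ε-transitions
  1* → 4 ε-transitions
  0·1* → 5 ε-transitions
  (0·1*)* → 9 ε-transitions
  ((0·0)*·1)?|(0·1*)* → 22 ε-transitions
  (1|0)*·(((0·0)*·1)?|(0·1*)*) → 31 ε-transitions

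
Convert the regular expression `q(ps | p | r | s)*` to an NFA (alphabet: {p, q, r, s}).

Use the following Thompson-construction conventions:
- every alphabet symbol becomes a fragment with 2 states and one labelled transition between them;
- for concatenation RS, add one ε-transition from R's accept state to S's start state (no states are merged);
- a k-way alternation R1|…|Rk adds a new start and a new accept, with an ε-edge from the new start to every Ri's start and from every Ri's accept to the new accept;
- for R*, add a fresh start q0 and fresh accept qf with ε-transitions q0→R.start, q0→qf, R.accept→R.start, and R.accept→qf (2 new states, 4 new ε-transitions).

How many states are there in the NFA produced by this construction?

16

Building bottom-up:
Each of the 6 symbol leaves contributes a 2-state fragment.
  ps — 4 states
  ps | p | r | s — 12 states
  (ps | p | r | s)* — 14 states
  q(ps | p | r | s)* — 16 states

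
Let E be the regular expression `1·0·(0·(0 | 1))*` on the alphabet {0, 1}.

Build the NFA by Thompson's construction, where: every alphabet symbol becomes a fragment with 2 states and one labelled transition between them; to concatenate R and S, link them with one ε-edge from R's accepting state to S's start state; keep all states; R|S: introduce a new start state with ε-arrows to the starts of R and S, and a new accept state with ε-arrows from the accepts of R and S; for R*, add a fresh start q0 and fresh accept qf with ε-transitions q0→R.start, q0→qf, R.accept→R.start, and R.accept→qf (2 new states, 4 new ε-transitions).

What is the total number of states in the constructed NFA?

By structural recursion:
Each of the 5 symbol leaves contributes a 2-state fragment.
  0 | 1 : 6 states
  0·(0 | 1) : 8 states
  (0·(0 | 1))* : 10 states
  1·0·(0·(0 | 1))* : 14 states

14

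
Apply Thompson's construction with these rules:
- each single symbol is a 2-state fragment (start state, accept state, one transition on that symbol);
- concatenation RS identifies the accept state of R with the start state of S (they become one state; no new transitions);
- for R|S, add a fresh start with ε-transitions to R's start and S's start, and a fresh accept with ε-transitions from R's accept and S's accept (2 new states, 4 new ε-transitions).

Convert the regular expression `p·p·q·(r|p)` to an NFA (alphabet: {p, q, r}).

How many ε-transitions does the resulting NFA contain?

4

Bottom-up over the parse tree:
Each of the 5 symbol leaves contributes 0 ε-transitions.
  r|p = 4 ε-transitions
  p·p·q·(r|p) = 4 ε-transitions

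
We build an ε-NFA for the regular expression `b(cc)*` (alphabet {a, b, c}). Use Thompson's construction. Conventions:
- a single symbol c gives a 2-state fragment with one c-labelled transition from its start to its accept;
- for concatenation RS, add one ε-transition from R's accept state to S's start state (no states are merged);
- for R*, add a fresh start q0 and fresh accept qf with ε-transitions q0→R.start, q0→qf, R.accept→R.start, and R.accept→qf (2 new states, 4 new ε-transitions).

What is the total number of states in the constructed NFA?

Recursing over subexpressions:
Each of the 3 symbol leaves contributes a 2-state fragment.
  cc → 4 states
  (cc)* → 6 states
  b(cc)* → 8 states

8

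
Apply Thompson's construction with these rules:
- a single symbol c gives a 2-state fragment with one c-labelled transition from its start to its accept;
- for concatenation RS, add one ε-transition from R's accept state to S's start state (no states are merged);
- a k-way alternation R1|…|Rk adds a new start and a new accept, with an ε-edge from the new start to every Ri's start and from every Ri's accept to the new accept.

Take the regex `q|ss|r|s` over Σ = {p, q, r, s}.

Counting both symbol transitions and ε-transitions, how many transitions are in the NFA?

14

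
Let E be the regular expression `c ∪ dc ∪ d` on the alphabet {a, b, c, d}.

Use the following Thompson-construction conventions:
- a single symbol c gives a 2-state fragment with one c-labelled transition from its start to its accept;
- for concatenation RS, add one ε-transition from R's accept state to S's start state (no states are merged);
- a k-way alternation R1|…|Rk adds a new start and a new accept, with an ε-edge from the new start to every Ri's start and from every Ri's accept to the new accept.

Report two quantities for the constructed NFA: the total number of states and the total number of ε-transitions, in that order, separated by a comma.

10, 7

Recursing over subexpressions:
Each of the 4 symbol leaves contributes 2 states and 0 ε-transitions.
  dc : 4 states, 1 ε-transition
  c ∪ dc ∪ d : 10 states, 7 ε-transitions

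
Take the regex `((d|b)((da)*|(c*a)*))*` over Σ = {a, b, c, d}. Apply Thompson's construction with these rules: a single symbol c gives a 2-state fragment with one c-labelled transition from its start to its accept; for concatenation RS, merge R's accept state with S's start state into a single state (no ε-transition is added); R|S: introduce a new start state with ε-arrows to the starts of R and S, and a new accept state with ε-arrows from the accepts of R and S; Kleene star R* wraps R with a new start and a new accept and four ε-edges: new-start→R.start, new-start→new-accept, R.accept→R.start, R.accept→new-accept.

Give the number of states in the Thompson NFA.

By structural recursion:
Each of the 6 symbol leaves contributes a 2-state fragment.
  d|b → 6 states
  da → 3 states
  (da)* → 5 states
  c* → 4 states
  c*a → 5 states
  (c*a)* → 7 states
  (da)*|(c*a)* → 14 states
  (d|b)((da)*|(c*a)*) → 19 states
  ((d|b)((da)*|(c*a)*))* → 21 states

21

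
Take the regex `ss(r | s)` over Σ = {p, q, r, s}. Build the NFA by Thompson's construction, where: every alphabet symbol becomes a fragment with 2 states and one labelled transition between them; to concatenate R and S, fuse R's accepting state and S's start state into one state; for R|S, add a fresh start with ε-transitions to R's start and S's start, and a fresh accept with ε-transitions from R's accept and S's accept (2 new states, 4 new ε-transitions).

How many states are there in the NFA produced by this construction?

8

Per subexpression:
Each of the 4 symbol leaves contributes a 2-state fragment.
  r | s : 6 states
  ss(r | s) : 8 states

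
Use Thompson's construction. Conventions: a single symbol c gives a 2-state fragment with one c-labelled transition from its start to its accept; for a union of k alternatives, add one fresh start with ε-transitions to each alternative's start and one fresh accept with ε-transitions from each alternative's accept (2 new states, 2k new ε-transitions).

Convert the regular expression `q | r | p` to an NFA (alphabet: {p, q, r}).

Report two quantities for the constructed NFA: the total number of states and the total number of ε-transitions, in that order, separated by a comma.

Per subexpression:
Each of the 3 symbol leaves contributes 2 states and 0 ε-transitions.
  q | r | p = 8 states, 6 ε-transitions

8, 6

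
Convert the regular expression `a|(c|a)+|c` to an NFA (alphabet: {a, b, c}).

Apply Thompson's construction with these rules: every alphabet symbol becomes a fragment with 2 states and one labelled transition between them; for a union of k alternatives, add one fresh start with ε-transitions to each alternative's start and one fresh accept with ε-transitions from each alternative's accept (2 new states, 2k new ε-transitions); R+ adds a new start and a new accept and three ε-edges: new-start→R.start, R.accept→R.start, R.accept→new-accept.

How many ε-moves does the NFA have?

13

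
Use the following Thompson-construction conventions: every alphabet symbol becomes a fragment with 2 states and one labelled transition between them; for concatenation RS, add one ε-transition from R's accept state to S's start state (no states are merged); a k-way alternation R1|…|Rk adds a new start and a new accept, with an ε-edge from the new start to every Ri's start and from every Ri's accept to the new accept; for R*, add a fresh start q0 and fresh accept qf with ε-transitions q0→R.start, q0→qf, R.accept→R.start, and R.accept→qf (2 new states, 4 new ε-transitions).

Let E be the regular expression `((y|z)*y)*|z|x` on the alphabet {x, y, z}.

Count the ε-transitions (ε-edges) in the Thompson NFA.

19

Recursing over subexpressions:
Each of the 5 symbol leaves contributes 0 ε-transitions.
  y|z : 4 ε-transitions
  (y|z)* : 8 ε-transitions
  (y|z)*y : 9 ε-transitions
  ((y|z)*y)* : 13 ε-transitions
  ((y|z)*y)*|z|x : 19 ε-transitions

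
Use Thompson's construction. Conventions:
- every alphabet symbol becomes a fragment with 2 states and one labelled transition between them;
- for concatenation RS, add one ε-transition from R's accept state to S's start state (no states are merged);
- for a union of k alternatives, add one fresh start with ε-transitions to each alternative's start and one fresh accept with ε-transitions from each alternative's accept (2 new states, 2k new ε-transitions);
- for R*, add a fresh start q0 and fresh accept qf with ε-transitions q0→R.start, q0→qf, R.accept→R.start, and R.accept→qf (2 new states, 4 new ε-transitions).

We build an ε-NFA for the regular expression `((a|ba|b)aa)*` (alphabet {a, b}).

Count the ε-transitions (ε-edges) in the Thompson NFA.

13

By structural recursion:
Each of the 6 symbol leaves contributes 0 ε-transitions.
  ba = 1 ε-transition
  a|ba|b = 7 ε-transitions
  (a|ba|b)aa = 9 ε-transitions
  ((a|ba|b)aa)* = 13 ε-transitions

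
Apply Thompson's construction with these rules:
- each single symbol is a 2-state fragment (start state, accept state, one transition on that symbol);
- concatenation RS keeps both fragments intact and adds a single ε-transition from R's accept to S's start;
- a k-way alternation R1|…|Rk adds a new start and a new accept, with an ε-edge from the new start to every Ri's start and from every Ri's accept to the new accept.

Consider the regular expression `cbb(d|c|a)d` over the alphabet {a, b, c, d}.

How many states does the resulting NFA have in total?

16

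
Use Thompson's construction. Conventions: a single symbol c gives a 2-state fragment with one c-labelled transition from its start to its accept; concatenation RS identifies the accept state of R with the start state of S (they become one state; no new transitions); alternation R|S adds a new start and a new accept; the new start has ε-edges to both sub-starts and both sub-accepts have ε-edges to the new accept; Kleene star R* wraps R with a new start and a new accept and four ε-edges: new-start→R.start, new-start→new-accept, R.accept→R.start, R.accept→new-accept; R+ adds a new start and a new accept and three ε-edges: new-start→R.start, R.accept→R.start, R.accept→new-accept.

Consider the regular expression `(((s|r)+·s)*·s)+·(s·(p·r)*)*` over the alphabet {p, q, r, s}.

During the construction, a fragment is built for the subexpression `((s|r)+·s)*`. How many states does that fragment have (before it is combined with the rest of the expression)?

Fragment for `((s|r)+·s)*`:
Each of the 3 symbol leaves contributes a 2-state fragment.
  s|r — 6 states
  (s|r)+ — 8 states
  (s|r)+·s — 9 states
  ((s|r)+·s)* — 11 states

11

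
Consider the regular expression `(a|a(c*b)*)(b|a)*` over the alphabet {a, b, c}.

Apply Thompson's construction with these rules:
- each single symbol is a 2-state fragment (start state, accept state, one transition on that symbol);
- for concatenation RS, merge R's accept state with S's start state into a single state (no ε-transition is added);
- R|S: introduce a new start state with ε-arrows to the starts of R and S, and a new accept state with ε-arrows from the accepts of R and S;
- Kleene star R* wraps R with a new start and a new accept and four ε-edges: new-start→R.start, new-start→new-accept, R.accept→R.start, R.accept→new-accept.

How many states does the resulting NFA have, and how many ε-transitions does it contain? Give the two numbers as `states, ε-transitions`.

19, 20

Recursing over subexpressions:
Each of the 6 symbol leaves contributes 2 states and 0 ε-transitions.
  c* : 4 states, 4 ε-transitions
  c*b : 5 states, 4 ε-transitions
  (c*b)* : 7 states, 8 ε-transitions
  a(c*b)* : 8 states, 8 ε-transitions
  a|a(c*b)* : 12 states, 12 ε-transitions
  b|a : 6 states, 4 ε-transitions
  (b|a)* : 8 states, 8 ε-transitions
  (a|a(c*b)*)(b|a)* : 19 states, 20 ε-transitions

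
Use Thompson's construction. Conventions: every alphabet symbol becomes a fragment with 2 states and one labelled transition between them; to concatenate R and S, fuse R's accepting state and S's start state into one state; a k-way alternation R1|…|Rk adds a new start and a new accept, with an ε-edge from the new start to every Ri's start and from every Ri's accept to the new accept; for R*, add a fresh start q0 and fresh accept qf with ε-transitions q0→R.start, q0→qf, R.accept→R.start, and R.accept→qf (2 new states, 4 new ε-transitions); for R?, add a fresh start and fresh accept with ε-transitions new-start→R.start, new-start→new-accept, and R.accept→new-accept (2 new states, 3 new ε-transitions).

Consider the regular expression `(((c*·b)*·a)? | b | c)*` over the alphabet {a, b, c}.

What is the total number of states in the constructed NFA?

By structural recursion:
Each of the 5 symbol leaves contributes a 2-state fragment.
  c* → 4 states
  c*·b → 5 states
  (c*·b)* → 7 states
  (c*·b)*·a → 8 states
  ((c*·b)*·a)? → 10 states
  ((c*·b)*·a)? | b | c → 16 states
  (((c*·b)*·a)? | b | c)* → 18 states

18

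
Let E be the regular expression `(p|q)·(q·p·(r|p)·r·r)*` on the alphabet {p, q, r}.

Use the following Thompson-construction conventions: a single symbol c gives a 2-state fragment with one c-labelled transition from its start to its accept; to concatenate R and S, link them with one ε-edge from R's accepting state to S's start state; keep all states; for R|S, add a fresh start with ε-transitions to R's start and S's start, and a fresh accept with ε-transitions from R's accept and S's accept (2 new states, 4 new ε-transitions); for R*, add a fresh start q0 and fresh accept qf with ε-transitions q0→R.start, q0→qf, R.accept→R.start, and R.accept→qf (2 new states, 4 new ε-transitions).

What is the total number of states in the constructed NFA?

22

Recursing over subexpressions:
Each of the 8 symbol leaves contributes a 2-state fragment.
  p|q — 6 states
  r|p — 6 states
  q·p·(r|p)·r·r — 14 states
  (q·p·(r|p)·r·r)* — 16 states
  (p|q)·(q·p·(r|p)·r·r)* — 22 states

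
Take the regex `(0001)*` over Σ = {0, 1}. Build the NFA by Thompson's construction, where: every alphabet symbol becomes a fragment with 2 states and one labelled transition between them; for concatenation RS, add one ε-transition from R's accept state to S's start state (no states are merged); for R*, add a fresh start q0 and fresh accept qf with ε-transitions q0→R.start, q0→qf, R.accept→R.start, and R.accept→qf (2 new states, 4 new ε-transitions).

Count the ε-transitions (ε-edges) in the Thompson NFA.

7

Recursing over subexpressions:
Each of the 4 symbol leaves contributes 0 ε-transitions.
  0001 : 3 ε-transitions
  (0001)* : 7 ε-transitions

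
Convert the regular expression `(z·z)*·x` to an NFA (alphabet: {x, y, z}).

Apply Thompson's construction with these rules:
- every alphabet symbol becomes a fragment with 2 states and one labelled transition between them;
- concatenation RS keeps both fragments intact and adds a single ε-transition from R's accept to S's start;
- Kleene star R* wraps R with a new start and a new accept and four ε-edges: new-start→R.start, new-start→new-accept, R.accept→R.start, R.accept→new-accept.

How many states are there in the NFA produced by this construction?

Per subexpression:
Each of the 3 symbol leaves contributes a 2-state fragment.
  z·z — 4 states
  (z·z)* — 6 states
  (z·z)*·x — 8 states

8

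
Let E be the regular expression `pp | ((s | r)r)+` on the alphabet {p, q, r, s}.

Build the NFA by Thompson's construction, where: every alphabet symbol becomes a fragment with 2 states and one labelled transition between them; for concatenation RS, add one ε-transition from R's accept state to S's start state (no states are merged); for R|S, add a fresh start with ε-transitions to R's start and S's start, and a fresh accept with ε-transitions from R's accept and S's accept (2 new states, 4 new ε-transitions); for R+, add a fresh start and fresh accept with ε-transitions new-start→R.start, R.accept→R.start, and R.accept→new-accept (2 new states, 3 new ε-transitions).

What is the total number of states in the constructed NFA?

Building bottom-up:
Each of the 5 symbol leaves contributes a 2-state fragment.
  pp : 4 states
  s | r : 6 states
  (s | r)r : 8 states
  ((s | r)r)+ : 10 states
  pp | ((s | r)r)+ : 16 states

16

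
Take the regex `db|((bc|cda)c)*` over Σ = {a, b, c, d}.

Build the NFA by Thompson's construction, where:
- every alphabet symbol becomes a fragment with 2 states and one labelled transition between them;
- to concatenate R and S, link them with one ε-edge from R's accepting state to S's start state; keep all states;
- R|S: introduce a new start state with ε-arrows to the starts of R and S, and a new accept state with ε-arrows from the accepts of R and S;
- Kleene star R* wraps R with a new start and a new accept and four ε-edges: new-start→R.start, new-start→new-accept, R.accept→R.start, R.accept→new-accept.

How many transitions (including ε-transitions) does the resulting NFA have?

25

Bottom-up over the parse tree:
Each of the 8 symbol leaves contributes 1 transition (1 symbol, 0 ε).
  db = 3 transitions (2 symbol, 1 ε)
  bc = 3 transitions (2 symbol, 1 ε)
  cda = 5 transitions (3 symbol, 2 ε)
  bc|cda = 12 transitions (5 symbol, 7 ε)
  (bc|cda)c = 14 transitions (6 symbol, 8 ε)
  ((bc|cda)c)* = 18 transitions (6 symbol, 12 ε)
  db|((bc|cda)c)* = 25 transitions (8 symbol, 17 ε)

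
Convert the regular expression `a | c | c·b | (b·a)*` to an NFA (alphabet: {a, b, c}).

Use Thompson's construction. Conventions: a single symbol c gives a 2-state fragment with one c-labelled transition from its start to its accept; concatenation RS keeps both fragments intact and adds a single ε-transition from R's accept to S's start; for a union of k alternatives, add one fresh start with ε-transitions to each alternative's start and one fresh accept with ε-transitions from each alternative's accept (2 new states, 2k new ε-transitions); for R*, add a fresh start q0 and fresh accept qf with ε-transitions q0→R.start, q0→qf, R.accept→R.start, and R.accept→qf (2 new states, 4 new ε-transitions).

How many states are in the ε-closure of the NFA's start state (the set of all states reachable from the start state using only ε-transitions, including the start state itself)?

Let C(F) = |ε-closure(F.start)| within fragment F, and note whether F accepts ε. Symbol fragments have C = 1 and do not accept ε. Then:
  c·b → |ε-closure| equals the left operand's closure size = 1 (its accept is not ε-reachable, so the closure stops there)
  b·a → same as the first factor's closure: |ε-closure| = 1
  (b·a)* → new start has ε-edges to the inner start and to the new accept, so |ε-closure| = 2 + 1 = 3
  a | c | c·b | (b·a)* → new start ε-reaches every alternative's start; at least one alternative accepts ε, so the union's new accept is reached too: |ε-closure| = 1 + 1 + 1 + 1 + 3 + 1 = 8

8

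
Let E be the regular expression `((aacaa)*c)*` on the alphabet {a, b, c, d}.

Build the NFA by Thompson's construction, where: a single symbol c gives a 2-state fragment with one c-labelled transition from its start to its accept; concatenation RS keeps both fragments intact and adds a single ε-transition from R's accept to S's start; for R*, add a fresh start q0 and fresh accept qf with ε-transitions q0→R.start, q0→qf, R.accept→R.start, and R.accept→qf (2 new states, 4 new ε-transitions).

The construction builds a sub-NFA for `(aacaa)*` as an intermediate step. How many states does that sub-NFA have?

Fragment for `(aacaa)*`:
Each of the 5 symbol leaves contributes a 2-state fragment.
  aacaa = 10 states
  (aacaa)* = 12 states

12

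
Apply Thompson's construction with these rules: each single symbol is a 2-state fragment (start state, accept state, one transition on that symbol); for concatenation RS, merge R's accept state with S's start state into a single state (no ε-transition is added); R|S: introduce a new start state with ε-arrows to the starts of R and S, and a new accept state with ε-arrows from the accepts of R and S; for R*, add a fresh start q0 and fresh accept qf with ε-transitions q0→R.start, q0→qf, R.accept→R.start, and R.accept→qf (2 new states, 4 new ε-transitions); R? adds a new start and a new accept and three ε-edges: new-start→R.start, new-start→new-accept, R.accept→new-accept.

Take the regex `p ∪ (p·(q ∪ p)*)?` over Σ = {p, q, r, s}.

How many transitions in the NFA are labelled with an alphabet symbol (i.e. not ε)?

4

By structural recursion:
Each of the 4 symbol leaves contributes exactly 1 symbol transition.
  q ∪ p : 2 symbol transitions
  (q ∪ p)* : 2 symbol transitions
  p·(q ∪ p)* : 3 symbol transitions
  (p·(q ∪ p)*)? : 3 symbol transitions
  p ∪ (p·(q ∪ p)*)? : 4 symbol transitions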